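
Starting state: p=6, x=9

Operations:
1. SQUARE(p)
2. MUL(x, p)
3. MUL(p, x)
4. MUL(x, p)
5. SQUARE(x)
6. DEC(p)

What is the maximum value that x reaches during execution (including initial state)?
14281868906496

Values of x at each step:
Initial: x = 9
After step 1: x = 9
After step 2: x = 324
After step 3: x = 324
After step 4: x = 3779136
After step 5: x = 14281868906496 ← maximum
After step 6: x = 14281868906496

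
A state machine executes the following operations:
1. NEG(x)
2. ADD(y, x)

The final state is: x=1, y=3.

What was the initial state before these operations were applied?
x=-1, y=2

Working backwards:
Final state: x=1, y=3
Before step 2 (ADD(y, x)): x=1, y=2
Before step 1 (NEG(x)): x=-1, y=2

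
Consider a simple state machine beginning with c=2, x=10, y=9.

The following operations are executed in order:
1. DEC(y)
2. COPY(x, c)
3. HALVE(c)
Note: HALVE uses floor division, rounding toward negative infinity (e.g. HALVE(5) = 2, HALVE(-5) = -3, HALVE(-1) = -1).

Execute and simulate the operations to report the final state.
{c: 1, x: 2, y: 8}

Step-by-step execution:
Initial: c=2, x=10, y=9
After step 1 (DEC(y)): c=2, x=10, y=8
After step 2 (COPY(x, c)): c=2, x=2, y=8
After step 3 (HALVE(c)): c=1, x=2, y=8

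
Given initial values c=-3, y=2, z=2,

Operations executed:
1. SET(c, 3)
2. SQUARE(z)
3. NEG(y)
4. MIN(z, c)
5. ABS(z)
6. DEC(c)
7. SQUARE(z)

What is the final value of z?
z = 9

Tracing execution:
Step 1: SET(c, 3) → z = 2
Step 2: SQUARE(z) → z = 4
Step 3: NEG(y) → z = 4
Step 4: MIN(z, c) → z = 3
Step 5: ABS(z) → z = 3
Step 6: DEC(c) → z = 3
Step 7: SQUARE(z) → z = 9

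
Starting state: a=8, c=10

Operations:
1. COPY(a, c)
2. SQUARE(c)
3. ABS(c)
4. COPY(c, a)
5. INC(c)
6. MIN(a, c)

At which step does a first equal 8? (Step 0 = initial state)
Step 0

Tracing a:
Initial: a = 8 ← first occurrence
After step 1: a = 10
After step 2: a = 10
After step 3: a = 10
After step 4: a = 10
After step 5: a = 10
After step 6: a = 10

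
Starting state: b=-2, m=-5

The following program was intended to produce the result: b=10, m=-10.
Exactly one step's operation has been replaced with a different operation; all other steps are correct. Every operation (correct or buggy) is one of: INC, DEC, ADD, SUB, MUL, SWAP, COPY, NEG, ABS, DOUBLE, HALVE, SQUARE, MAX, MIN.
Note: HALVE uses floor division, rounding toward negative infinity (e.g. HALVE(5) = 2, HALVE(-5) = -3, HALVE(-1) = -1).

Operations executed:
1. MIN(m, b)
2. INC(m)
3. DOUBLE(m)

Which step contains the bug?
Step 2

Trace with buggy code:
Initial: b=-2, m=-5
After step 1: b=-2, m=-5
After step 2: b=-2, m=-4
After step 3: b=-2, m=-8
Actual final b=-2, m=-8 ≠ expected b=10, m=-10.
Step 2 is the only position where a single-operation replacement can produce the expected result.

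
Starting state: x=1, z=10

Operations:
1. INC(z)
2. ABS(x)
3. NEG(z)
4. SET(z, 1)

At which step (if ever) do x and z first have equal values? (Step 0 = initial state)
Step 4

x and z first become equal after step 4.

Comparing values at each step:
Initial: x=1, z=10
After step 1: x=1, z=11
After step 2: x=1, z=11
After step 3: x=1, z=-11
After step 4: x=1, z=1 ← equal!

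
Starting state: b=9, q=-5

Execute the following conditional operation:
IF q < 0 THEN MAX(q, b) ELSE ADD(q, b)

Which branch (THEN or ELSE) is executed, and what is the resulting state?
Branch: THEN, Final state: b=9, q=9

Evaluating condition: q < 0
q = -5
Condition is True, so THEN branch executes
After MAX(q, b): b=9, q=9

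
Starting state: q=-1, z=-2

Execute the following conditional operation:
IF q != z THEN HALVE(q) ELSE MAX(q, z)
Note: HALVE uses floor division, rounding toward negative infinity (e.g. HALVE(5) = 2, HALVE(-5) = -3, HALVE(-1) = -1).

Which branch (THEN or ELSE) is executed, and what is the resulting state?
Branch: THEN, Final state: q=-1, z=-2

Evaluating condition: q != z
q = -1, z = -2
Condition is True, so THEN branch executes
After HALVE(q): q=-1, z=-2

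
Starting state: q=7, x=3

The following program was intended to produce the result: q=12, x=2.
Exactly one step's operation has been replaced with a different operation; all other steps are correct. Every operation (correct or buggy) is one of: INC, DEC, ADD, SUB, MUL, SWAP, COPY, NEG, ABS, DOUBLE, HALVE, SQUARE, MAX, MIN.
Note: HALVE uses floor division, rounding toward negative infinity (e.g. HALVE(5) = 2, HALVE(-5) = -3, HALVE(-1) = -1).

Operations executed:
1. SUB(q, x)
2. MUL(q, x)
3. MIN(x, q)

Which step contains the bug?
Step 3

Trace with buggy code:
Initial: q=7, x=3
After step 1: q=4, x=3
After step 2: q=12, x=3
After step 3: q=12, x=3
Actual final q=12, x=3 ≠ expected q=12, x=2.
Step 3 is the only position where a single-operation replacement can produce the expected result.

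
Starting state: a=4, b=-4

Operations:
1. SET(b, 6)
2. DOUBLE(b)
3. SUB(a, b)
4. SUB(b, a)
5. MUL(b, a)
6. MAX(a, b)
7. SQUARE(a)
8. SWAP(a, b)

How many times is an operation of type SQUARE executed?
1

Counting SQUARE operations:
Step 7: SQUARE(a) ← SQUARE
Total: 1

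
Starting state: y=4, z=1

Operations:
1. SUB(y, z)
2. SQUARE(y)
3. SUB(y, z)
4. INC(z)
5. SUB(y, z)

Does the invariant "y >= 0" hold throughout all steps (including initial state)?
Yes

The invariant holds at every step.

State at each step:
Initial: y=4, z=1
After step 1: y=3, z=1
After step 2: y=9, z=1
After step 3: y=8, z=1
After step 4: y=8, z=2
After step 5: y=6, z=2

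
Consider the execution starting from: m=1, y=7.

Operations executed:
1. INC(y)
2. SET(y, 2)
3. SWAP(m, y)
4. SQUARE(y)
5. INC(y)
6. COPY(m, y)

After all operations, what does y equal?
y = 2

Tracing execution:
Step 1: INC(y) → y = 8
Step 2: SET(y, 2) → y = 2
Step 3: SWAP(m, y) → y = 1
Step 4: SQUARE(y) → y = 1
Step 5: INC(y) → y = 2
Step 6: COPY(m, y) → y = 2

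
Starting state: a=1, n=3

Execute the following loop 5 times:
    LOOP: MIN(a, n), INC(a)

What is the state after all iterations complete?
a=4, n=3

Iteration trace:
Start: a=1, n=3
After iteration 1: a=2, n=3
After iteration 2: a=3, n=3
After iteration 3: a=4, n=3
After iteration 4: a=4, n=3
After iteration 5: a=4, n=3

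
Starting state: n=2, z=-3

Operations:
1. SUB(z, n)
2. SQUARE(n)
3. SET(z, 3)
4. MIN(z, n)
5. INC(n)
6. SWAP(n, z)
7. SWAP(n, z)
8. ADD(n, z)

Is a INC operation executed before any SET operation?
No

First INC: step 5
First SET: step 3
Since 5 > 3, SET comes first.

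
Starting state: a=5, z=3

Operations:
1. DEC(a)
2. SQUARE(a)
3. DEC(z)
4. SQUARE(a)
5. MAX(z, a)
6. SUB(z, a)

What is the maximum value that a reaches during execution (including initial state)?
256

Values of a at each step:
Initial: a = 5
After step 1: a = 4
After step 2: a = 16
After step 3: a = 16
After step 4: a = 256 ← maximum
After step 5: a = 256
After step 6: a = 256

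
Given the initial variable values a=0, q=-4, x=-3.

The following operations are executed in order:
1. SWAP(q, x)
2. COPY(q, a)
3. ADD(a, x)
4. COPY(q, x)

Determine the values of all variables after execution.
{a: -4, q: -4, x: -4}

Step-by-step execution:
Initial: a=0, q=-4, x=-3
After step 1 (SWAP(q, x)): a=0, q=-3, x=-4
After step 2 (COPY(q, a)): a=0, q=0, x=-4
After step 3 (ADD(a, x)): a=-4, q=0, x=-4
After step 4 (COPY(q, x)): a=-4, q=-4, x=-4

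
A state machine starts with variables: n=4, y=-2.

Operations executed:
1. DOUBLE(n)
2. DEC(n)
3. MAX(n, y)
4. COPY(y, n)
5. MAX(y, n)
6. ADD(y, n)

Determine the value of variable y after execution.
y = 14

Tracing execution:
Step 1: DOUBLE(n) → y = -2
Step 2: DEC(n) → y = -2
Step 3: MAX(n, y) → y = -2
Step 4: COPY(y, n) → y = 7
Step 5: MAX(y, n) → y = 7
Step 6: ADD(y, n) → y = 14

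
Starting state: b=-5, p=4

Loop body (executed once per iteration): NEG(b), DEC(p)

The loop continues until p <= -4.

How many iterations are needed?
8

Tracing iterations:
Initial: b=-5, p=4
After iteration 1: b=5, p=3
After iteration 2: b=-5, p=2
After iteration 3: b=5, p=1
After iteration 4: b=-5, p=0
After iteration 5: b=5, p=-1
After iteration 6: b=-5, p=-2
After iteration 7: b=5, p=-3
After iteration 8: b=-5, p=-4
p <= -4 now holds, so the loop exits after 8 iterations.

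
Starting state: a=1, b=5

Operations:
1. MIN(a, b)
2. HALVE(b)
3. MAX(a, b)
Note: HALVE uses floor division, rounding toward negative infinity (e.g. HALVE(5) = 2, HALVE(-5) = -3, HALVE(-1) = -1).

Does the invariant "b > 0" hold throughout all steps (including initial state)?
Yes

The invariant holds at every step.

State at each step:
Initial: a=1, b=5
After step 1: a=1, b=5
After step 2: a=1, b=2
After step 3: a=2, b=2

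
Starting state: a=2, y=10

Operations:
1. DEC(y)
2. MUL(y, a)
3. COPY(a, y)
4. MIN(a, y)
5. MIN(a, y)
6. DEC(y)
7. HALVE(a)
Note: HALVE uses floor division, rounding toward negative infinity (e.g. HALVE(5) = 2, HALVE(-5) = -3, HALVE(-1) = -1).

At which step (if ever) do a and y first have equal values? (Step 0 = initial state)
Step 3

a and y first become equal after step 3.

Comparing values at each step:
Initial: a=2, y=10
After step 1: a=2, y=9
After step 2: a=2, y=18
After step 3: a=18, y=18 ← equal!
After step 4: a=18, y=18 ← equal!
After step 5: a=18, y=18 ← equal!
After step 6: a=18, y=17
After step 7: a=9, y=17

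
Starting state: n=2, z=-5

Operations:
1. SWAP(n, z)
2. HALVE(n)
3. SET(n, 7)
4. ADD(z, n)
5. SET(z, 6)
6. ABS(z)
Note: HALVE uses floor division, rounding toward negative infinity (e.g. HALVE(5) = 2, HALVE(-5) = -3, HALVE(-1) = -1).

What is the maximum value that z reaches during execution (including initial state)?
9

Values of z at each step:
Initial: z = -5
After step 1: z = 2
After step 2: z = 2
After step 3: z = 2
After step 4: z = 9 ← maximum
After step 5: z = 6
After step 6: z = 6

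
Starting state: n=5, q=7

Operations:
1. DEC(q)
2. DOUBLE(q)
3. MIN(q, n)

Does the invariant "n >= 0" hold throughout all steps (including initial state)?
Yes

The invariant holds at every step.

State at each step:
Initial: n=5, q=7
After step 1: n=5, q=6
After step 2: n=5, q=12
After step 3: n=5, q=5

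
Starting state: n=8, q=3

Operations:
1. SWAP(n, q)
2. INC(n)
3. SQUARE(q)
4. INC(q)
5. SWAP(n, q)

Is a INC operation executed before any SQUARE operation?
Yes

First INC: step 2
First SQUARE: step 3
Since 2 < 3, INC comes first.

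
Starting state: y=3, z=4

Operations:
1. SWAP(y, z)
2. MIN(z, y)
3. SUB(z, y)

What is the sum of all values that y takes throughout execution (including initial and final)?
15

Values of y at each step:
Initial: y = 3
After step 1: y = 4
After step 2: y = 4
After step 3: y = 4
Sum = 3 + 4 + 4 + 4 = 15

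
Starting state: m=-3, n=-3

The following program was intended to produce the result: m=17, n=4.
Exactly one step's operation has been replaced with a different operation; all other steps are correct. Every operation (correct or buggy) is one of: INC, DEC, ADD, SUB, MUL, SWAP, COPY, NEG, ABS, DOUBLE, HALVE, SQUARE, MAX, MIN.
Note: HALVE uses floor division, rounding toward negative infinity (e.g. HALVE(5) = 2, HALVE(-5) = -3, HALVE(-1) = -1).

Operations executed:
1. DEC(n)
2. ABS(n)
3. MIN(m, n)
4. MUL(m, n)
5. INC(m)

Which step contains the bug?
Step 3

Trace with buggy code:
Initial: m=-3, n=-3
After step 1: m=-3, n=-4
After step 2: m=-3, n=4
After step 3: m=-3, n=4
After step 4: m=-12, n=4
After step 5: m=-11, n=4
Actual final m=-11, n=4 ≠ expected m=17, n=4.
Step 3 is the only position where a single-operation replacement can produce the expected result.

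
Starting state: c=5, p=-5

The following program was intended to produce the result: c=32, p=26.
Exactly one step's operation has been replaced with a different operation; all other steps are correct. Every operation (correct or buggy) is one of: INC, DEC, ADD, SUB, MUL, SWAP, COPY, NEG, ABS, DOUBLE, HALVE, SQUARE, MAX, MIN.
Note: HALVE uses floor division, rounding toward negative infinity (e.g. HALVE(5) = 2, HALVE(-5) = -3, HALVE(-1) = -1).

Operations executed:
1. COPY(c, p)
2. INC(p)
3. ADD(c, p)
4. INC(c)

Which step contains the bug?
Step 1

Trace with buggy code:
Initial: c=5, p=-5
After step 1: c=-5, p=-5
After step 2: c=-5, p=-4
After step 3: c=-9, p=-4
After step 4: c=-8, p=-4
Actual final c=-8, p=-4 ≠ expected c=32, p=26.
Step 1 is the only position where a single-operation replacement can produce the expected result.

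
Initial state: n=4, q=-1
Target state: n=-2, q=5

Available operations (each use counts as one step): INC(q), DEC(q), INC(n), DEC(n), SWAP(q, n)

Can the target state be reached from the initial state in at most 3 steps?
Yes

Path (3 steps): DEC(q) → INC(n) → SWAP(q, n)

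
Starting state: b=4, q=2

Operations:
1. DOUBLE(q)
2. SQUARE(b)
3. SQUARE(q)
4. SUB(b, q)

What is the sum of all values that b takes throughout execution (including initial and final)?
40

Values of b at each step:
Initial: b = 4
After step 1: b = 4
After step 2: b = 16
After step 3: b = 16
After step 4: b = 0
Sum = 4 + 4 + 16 + 16 + 0 = 40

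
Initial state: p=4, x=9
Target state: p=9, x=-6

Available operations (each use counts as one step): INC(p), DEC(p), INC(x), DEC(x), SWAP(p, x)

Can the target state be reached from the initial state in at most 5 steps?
No

The target state cannot be reached within 5 steps.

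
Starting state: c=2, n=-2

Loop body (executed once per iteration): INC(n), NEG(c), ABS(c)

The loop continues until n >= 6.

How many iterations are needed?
8

Tracing iterations:
Initial: c=2, n=-2
After iteration 1: c=2, n=-1
After iteration 2: c=2, n=0
After iteration 3: c=2, n=1
After iteration 4: c=2, n=2
After iteration 5: c=2, n=3
After iteration 6: c=2, n=4
After iteration 7: c=2, n=5
After iteration 8: c=2, n=6
n >= 6 now holds, so the loop exits after 8 iterations.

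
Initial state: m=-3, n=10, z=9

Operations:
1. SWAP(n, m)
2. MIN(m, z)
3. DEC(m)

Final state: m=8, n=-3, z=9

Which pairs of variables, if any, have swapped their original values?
None

Comparing initial and final values:
m: -3 → 8
z: 9 → 9
n: 10 → -3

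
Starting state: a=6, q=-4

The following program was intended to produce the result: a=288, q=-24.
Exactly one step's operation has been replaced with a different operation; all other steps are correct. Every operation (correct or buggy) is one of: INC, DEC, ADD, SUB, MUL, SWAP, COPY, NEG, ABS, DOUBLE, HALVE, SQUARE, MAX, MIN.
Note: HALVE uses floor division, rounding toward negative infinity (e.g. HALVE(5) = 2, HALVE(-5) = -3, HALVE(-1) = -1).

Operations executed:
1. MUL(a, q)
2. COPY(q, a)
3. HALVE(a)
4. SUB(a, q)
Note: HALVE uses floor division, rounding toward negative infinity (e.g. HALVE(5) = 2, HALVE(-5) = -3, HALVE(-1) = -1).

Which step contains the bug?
Step 4

Trace with buggy code:
Initial: a=6, q=-4
After step 1: a=-24, q=-4
After step 2: a=-24, q=-24
After step 3: a=-12, q=-24
After step 4: a=12, q=-24
Actual final a=12, q=-24 ≠ expected a=288, q=-24.
Step 4 is the only position where a single-operation replacement can produce the expected result.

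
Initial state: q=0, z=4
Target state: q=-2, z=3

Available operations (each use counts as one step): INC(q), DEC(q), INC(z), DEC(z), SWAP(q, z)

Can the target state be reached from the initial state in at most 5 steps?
Yes

Path (3 steps): DEC(q) → DEC(q) → DEC(z)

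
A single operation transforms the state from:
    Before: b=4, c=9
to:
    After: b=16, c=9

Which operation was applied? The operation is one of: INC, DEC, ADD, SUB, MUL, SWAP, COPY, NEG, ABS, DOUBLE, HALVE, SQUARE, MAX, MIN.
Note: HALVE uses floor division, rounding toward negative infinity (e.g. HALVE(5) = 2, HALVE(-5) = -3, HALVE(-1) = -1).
SQUARE(b)

Analyzing the change:
Before: b=4, c=9
After: b=16, c=9
Variable b changed from 4 to 16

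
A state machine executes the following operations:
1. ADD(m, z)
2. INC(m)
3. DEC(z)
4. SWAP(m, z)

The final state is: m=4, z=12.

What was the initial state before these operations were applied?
m=6, z=5

Working backwards:
Final state: m=4, z=12
Before step 4 (SWAP(m, z)): m=12, z=4
Before step 3 (DEC(z)): m=12, z=5
Before step 2 (INC(m)): m=11, z=5
Before step 1 (ADD(m, z)): m=6, z=5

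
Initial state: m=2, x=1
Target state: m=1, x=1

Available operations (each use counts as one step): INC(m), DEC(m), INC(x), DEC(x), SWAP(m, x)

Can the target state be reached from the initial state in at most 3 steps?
Yes

Path (1 step): DEC(m)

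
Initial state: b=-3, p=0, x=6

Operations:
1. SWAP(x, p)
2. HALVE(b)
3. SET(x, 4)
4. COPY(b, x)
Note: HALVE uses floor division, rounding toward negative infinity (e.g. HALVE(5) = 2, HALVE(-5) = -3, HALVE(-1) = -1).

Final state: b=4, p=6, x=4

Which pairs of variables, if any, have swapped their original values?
None

Comparing initial and final values:
x: 6 → 4
p: 0 → 6
b: -3 → 4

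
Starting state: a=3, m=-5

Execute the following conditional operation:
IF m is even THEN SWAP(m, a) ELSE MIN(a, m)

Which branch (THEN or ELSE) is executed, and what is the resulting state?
Branch: ELSE, Final state: a=-5, m=-5

Evaluating condition: m is even
Condition is False, so ELSE branch executes
After MIN(a, m): a=-5, m=-5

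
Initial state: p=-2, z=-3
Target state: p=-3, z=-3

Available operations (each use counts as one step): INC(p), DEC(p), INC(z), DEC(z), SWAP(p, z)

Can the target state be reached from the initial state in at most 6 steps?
Yes

Path (1 step): DEC(p)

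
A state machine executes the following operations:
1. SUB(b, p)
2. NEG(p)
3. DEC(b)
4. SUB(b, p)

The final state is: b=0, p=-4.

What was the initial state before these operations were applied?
b=1, p=4

Working backwards:
Final state: b=0, p=-4
Before step 4 (SUB(b, p)): b=-4, p=-4
Before step 3 (DEC(b)): b=-3, p=-4
Before step 2 (NEG(p)): b=-3, p=4
Before step 1 (SUB(b, p)): b=1, p=4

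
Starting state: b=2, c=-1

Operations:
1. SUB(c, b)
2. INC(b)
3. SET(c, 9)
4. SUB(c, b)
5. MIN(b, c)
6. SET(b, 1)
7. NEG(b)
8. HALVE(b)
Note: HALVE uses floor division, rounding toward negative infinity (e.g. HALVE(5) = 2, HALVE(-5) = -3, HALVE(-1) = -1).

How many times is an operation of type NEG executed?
1

Counting NEG operations:
Step 7: NEG(b) ← NEG
Total: 1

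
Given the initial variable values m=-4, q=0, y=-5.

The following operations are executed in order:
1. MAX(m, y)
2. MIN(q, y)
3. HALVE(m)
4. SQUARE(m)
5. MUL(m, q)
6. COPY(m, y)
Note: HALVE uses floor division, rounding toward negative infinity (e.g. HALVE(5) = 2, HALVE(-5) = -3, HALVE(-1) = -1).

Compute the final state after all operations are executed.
{m: -5, q: -5, y: -5}

Step-by-step execution:
Initial: m=-4, q=0, y=-5
After step 1 (MAX(m, y)): m=-4, q=0, y=-5
After step 2 (MIN(q, y)): m=-4, q=-5, y=-5
After step 3 (HALVE(m)): m=-2, q=-5, y=-5
After step 4 (SQUARE(m)): m=4, q=-5, y=-5
After step 5 (MUL(m, q)): m=-20, q=-5, y=-5
After step 6 (COPY(m, y)): m=-5, q=-5, y=-5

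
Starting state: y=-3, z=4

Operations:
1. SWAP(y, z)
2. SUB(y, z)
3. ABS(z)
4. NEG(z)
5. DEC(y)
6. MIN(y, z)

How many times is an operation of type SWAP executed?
1

Counting SWAP operations:
Step 1: SWAP(y, z) ← SWAP
Total: 1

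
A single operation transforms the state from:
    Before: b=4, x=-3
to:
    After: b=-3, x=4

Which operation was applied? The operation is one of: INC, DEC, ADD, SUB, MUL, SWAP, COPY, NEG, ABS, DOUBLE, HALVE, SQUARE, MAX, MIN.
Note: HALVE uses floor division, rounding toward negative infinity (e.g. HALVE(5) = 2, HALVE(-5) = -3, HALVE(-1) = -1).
SWAP(b, x)

Analyzing the change:
Before: b=4, x=-3
After: b=-3, x=4
Variable b changed from 4 to -3
Variable x changed from -3 to 4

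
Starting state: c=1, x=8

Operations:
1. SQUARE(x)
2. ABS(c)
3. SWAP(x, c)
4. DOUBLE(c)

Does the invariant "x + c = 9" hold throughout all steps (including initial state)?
No, violated after step 1

The invariant is violated after step 1.

State at each step:
Initial: c=1, x=8
After step 1: c=1, x=64
After step 2: c=1, x=64
After step 3: c=64, x=1
After step 4: c=128, x=1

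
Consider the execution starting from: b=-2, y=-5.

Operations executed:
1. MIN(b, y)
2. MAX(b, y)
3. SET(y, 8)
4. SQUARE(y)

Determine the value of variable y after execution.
y = 64

Tracing execution:
Step 1: MIN(b, y) → y = -5
Step 2: MAX(b, y) → y = -5
Step 3: SET(y, 8) → y = 8
Step 4: SQUARE(y) → y = 64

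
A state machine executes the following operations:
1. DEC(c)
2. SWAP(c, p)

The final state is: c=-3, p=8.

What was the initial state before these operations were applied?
c=9, p=-3

Working backwards:
Final state: c=-3, p=8
Before step 2 (SWAP(c, p)): c=8, p=-3
Before step 1 (DEC(c)): c=9, p=-3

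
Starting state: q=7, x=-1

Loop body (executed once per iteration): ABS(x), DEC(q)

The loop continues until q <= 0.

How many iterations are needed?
7

Tracing iterations:
Initial: q=7, x=-1
After iteration 1: q=6, x=1
After iteration 2: q=5, x=1
After iteration 3: q=4, x=1
After iteration 4: q=3, x=1
After iteration 5: q=2, x=1
After iteration 6: q=1, x=1
After iteration 7: q=0, x=1
q <= 0 now holds, so the loop exits after 7 iterations.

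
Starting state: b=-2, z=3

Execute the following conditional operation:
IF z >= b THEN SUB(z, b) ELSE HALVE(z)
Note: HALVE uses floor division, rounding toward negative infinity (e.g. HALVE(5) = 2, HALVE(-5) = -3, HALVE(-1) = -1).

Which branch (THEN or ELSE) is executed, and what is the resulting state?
Branch: THEN, Final state: b=-2, z=5

Evaluating condition: z >= b
z = 3, b = -2
Condition is True, so THEN branch executes
After SUB(z, b): b=-2, z=5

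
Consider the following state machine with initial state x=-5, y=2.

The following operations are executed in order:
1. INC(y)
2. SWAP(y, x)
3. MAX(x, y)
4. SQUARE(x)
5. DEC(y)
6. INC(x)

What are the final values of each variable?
{x: 10, y: -6}

Step-by-step execution:
Initial: x=-5, y=2
After step 1 (INC(y)): x=-5, y=3
After step 2 (SWAP(y, x)): x=3, y=-5
After step 3 (MAX(x, y)): x=3, y=-5
After step 4 (SQUARE(x)): x=9, y=-5
After step 5 (DEC(y)): x=9, y=-6
After step 6 (INC(x)): x=10, y=-6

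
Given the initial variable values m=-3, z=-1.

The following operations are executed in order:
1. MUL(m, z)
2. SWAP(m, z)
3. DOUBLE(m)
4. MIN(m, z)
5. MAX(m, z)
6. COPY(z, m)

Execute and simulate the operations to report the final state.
{m: 3, z: 3}

Step-by-step execution:
Initial: m=-3, z=-1
After step 1 (MUL(m, z)): m=3, z=-1
After step 2 (SWAP(m, z)): m=-1, z=3
After step 3 (DOUBLE(m)): m=-2, z=3
After step 4 (MIN(m, z)): m=-2, z=3
After step 5 (MAX(m, z)): m=3, z=3
After step 6 (COPY(z, m)): m=3, z=3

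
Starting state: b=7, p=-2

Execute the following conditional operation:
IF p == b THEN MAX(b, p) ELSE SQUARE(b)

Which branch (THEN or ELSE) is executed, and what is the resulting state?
Branch: ELSE, Final state: b=49, p=-2

Evaluating condition: p == b
p = -2, b = 7
Condition is False, so ELSE branch executes
After SQUARE(b): b=49, p=-2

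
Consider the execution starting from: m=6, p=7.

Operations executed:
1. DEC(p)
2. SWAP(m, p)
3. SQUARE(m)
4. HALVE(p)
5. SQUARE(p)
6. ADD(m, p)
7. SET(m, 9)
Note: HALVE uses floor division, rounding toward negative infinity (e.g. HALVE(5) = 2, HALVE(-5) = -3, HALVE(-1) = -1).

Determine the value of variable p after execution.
p = 9

Tracing execution:
Step 1: DEC(p) → p = 6
Step 2: SWAP(m, p) → p = 6
Step 3: SQUARE(m) → p = 6
Step 4: HALVE(p) → p = 3
Step 5: SQUARE(p) → p = 9
Step 6: ADD(m, p) → p = 9
Step 7: SET(m, 9) → p = 9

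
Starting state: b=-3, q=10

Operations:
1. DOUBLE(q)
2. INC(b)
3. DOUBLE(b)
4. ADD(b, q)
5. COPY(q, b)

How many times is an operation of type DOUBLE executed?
2

Counting DOUBLE operations:
Step 1: DOUBLE(q) ← DOUBLE
Step 3: DOUBLE(b) ← DOUBLE
Total: 2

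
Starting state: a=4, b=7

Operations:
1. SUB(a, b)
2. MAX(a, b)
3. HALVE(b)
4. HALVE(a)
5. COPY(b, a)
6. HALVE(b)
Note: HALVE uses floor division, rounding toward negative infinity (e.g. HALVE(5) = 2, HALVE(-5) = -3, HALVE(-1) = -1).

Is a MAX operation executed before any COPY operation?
Yes

First MAX: step 2
First COPY: step 5
Since 2 < 5, MAX comes first.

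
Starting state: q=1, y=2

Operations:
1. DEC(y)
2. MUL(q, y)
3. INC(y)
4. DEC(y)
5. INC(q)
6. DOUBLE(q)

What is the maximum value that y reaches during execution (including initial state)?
2

Values of y at each step:
Initial: y = 2 ← maximum
After step 1: y = 1
After step 2: y = 1
After step 3: y = 2
After step 4: y = 1
After step 5: y = 1
After step 6: y = 1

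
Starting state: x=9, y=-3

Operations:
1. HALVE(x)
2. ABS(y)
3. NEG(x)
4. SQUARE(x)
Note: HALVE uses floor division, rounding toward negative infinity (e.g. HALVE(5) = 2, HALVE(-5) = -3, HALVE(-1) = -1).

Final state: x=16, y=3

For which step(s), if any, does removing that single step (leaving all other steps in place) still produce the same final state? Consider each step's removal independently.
Step(s) 3

Testing removal of each single step:
Without step 1: final = x=81, y=3 (different)
Without step 2: final = x=16, y=-3 (different)
Without step 3: final = x=16, y=3 (same)
Without step 4: final = x=-4, y=3 (different)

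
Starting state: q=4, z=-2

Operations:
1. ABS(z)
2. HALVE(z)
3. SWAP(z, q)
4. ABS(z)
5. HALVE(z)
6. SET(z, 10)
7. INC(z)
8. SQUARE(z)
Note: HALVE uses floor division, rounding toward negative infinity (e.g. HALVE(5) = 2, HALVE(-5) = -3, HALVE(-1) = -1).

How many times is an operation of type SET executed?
1

Counting SET operations:
Step 6: SET(z, 10) ← SET
Total: 1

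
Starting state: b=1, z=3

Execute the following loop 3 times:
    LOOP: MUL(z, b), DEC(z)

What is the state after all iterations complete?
b=1, z=0

Iteration trace:
Start: b=1, z=3
After iteration 1: b=1, z=2
After iteration 2: b=1, z=1
After iteration 3: b=1, z=0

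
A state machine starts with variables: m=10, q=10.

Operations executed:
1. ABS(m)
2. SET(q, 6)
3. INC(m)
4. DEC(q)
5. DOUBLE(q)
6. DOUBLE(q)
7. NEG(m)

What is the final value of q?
q = 20

Tracing execution:
Step 1: ABS(m) → q = 10
Step 2: SET(q, 6) → q = 6
Step 3: INC(m) → q = 6
Step 4: DEC(q) → q = 5
Step 5: DOUBLE(q) → q = 10
Step 6: DOUBLE(q) → q = 20
Step 7: NEG(m) → q = 20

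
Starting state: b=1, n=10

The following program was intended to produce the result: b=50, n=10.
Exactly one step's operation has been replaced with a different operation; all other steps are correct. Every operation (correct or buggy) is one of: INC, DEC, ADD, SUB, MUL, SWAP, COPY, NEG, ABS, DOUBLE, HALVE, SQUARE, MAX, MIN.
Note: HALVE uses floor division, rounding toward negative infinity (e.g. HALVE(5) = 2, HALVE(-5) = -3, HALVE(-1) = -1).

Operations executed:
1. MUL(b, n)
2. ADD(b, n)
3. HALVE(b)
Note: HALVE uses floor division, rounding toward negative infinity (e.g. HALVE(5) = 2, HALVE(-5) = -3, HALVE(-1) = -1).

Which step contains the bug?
Step 2

Trace with buggy code:
Initial: b=1, n=10
After step 1: b=10, n=10
After step 2: b=20, n=10
After step 3: b=10, n=10
Actual final b=10, n=10 ≠ expected b=50, n=10.
Step 2 is the only position where a single-operation replacement can produce the expected result.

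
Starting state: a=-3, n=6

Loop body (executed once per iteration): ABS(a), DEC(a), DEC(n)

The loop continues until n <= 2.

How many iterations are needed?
4

Tracing iterations:
Initial: a=-3, n=6
After iteration 1: a=2, n=5
After iteration 2: a=1, n=4
After iteration 3: a=0, n=3
After iteration 4: a=-1, n=2
n <= 2 now holds, so the loop exits after 4 iterations.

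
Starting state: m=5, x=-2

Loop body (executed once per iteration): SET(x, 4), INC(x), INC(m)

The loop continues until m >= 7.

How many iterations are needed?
2

Tracing iterations:
Initial: m=5, x=-2
After iteration 1: m=6, x=5
After iteration 2: m=7, x=5
m >= 7 now holds, so the loop exits after 2 iterations.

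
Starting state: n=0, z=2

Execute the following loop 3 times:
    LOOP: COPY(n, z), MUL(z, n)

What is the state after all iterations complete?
n=16, z=256

Iteration trace:
Start: n=0, z=2
After iteration 1: n=2, z=4
After iteration 2: n=4, z=16
After iteration 3: n=16, z=256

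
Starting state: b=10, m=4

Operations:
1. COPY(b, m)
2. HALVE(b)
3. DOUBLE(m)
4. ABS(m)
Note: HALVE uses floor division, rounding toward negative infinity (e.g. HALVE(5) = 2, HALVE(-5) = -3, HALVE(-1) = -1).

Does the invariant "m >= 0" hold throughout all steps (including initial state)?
Yes

The invariant holds at every step.

State at each step:
Initial: b=10, m=4
After step 1: b=4, m=4
After step 2: b=2, m=4
After step 3: b=2, m=8
After step 4: b=2, m=8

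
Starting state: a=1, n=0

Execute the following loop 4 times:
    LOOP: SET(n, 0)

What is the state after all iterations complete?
a=1, n=0

Iteration trace:
Start: a=1, n=0
After iteration 1: a=1, n=0
After iteration 2: a=1, n=0
After iteration 3: a=1, n=0
After iteration 4: a=1, n=0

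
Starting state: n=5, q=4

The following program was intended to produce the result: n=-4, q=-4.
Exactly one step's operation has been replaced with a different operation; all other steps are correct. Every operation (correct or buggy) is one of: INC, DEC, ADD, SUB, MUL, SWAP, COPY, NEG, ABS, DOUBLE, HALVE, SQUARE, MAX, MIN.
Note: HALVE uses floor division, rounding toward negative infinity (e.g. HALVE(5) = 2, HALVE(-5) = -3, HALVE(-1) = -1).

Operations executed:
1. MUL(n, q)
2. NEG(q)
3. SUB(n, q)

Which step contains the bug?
Step 3

Trace with buggy code:
Initial: n=5, q=4
After step 1: n=20, q=4
After step 2: n=20, q=-4
After step 3: n=24, q=-4
Actual final n=24, q=-4 ≠ expected n=-4, q=-4.
Step 3 is the only position where a single-operation replacement can produce the expected result.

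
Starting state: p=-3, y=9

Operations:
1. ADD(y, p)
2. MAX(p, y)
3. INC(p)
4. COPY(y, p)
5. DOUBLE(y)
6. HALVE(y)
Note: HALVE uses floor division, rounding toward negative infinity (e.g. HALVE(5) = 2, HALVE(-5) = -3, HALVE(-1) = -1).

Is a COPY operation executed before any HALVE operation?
Yes

First COPY: step 4
First HALVE: step 6
Since 4 < 6, COPY comes first.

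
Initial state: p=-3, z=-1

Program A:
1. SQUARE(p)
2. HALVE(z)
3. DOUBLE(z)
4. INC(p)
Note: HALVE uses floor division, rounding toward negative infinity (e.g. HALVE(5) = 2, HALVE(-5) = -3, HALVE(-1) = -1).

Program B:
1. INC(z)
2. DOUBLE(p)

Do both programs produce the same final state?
No

Program A final state: p=10, z=-2
Program B final state: p=-6, z=0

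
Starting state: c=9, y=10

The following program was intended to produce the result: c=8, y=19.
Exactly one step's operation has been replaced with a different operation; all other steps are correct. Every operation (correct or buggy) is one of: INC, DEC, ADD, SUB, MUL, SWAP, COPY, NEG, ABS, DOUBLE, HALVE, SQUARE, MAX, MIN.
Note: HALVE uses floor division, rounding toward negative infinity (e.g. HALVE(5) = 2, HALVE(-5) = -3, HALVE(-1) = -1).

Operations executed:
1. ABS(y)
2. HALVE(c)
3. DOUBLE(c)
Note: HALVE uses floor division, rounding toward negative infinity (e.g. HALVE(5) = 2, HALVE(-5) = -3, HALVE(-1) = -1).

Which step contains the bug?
Step 1

Trace with buggy code:
Initial: c=9, y=10
After step 1: c=9, y=10
After step 2: c=4, y=10
After step 3: c=8, y=10
Actual final c=8, y=10 ≠ expected c=8, y=19.
Step 1 is the only position where a single-operation replacement can produce the expected result.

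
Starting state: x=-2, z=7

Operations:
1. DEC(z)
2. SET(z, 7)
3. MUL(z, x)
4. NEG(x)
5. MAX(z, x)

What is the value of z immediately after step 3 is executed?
z = -14

Tracing z through execution:
Initial: z = 7
After step 1 (DEC(z)): z = 6
After step 2 (SET(z, 7)): z = 7
After step 3 (MUL(z, x)): z = -14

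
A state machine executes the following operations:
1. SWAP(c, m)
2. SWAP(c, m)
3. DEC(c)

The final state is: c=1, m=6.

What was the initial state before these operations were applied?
c=2, m=6

Working backwards:
Final state: c=1, m=6
Before step 3 (DEC(c)): c=2, m=6
Before step 2 (SWAP(c, m)): c=6, m=2
Before step 1 (SWAP(c, m)): c=2, m=6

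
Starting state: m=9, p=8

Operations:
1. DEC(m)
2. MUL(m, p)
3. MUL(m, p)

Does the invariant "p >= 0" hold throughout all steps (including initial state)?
Yes

The invariant holds at every step.

State at each step:
Initial: m=9, p=8
After step 1: m=8, p=8
After step 2: m=64, p=8
After step 3: m=512, p=8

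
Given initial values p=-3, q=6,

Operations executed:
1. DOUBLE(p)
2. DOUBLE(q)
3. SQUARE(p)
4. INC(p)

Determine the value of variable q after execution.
q = 12

Tracing execution:
Step 1: DOUBLE(p) → q = 6
Step 2: DOUBLE(q) → q = 12
Step 3: SQUARE(p) → q = 12
Step 4: INC(p) → q = 12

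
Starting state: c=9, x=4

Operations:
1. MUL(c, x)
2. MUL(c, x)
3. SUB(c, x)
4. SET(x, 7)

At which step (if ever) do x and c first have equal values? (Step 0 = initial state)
Never

x and c never become equal during execution.

Comparing values at each step:
Initial: x=4, c=9
After step 1: x=4, c=36
After step 2: x=4, c=144
After step 3: x=4, c=140
After step 4: x=7, c=140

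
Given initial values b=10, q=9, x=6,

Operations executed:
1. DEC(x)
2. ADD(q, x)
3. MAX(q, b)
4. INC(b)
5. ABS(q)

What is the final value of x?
x = 5

Tracing execution:
Step 1: DEC(x) → x = 5
Step 2: ADD(q, x) → x = 5
Step 3: MAX(q, b) → x = 5
Step 4: INC(b) → x = 5
Step 5: ABS(q) → x = 5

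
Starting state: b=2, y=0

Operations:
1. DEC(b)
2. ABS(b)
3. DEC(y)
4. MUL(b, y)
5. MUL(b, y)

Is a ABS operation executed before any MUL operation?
Yes

First ABS: step 2
First MUL: step 4
Since 2 < 4, ABS comes first.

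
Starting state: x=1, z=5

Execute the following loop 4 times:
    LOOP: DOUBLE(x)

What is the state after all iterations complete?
x=16, z=5

Iteration trace:
Start: x=1, z=5
After iteration 1: x=2, z=5
After iteration 2: x=4, z=5
After iteration 3: x=8, z=5
After iteration 4: x=16, z=5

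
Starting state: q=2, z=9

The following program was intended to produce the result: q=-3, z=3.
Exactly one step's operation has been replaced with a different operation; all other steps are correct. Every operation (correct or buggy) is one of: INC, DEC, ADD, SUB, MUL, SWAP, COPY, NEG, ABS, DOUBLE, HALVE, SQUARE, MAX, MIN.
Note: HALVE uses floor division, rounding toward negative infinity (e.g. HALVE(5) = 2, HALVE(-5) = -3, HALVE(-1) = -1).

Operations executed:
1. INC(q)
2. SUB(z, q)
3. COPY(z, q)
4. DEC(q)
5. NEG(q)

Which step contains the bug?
Step 4

Trace with buggy code:
Initial: q=2, z=9
After step 1: q=3, z=9
After step 2: q=3, z=6
After step 3: q=3, z=3
After step 4: q=2, z=3
After step 5: q=-2, z=3
Actual final q=-2, z=3 ≠ expected q=-3, z=3.
Step 4 is the only position where a single-operation replacement can produce the expected result.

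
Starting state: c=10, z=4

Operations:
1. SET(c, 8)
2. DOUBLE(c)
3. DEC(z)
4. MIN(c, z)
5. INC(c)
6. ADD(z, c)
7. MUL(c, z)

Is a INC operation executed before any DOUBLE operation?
No

First INC: step 5
First DOUBLE: step 2
Since 5 > 2, DOUBLE comes first.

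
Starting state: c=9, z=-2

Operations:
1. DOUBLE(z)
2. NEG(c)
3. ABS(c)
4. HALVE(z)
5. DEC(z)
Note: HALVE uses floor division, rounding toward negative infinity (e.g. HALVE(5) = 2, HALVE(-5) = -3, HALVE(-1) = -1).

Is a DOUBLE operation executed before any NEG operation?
Yes

First DOUBLE: step 1
First NEG: step 2
Since 1 < 2, DOUBLE comes first.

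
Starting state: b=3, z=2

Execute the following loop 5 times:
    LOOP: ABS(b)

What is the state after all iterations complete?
b=3, z=2

Iteration trace:
Start: b=3, z=2
After iteration 1: b=3, z=2
After iteration 2: b=3, z=2
After iteration 3: b=3, z=2
After iteration 4: b=3, z=2
After iteration 5: b=3, z=2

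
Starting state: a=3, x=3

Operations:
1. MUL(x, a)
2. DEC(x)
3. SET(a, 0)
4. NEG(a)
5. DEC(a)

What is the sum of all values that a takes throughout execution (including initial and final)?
8

Values of a at each step:
Initial: a = 3
After step 1: a = 3
After step 2: a = 3
After step 3: a = 0
After step 4: a = 0
After step 5: a = -1
Sum = 3 + 3 + 3 + 0 + 0 + -1 = 8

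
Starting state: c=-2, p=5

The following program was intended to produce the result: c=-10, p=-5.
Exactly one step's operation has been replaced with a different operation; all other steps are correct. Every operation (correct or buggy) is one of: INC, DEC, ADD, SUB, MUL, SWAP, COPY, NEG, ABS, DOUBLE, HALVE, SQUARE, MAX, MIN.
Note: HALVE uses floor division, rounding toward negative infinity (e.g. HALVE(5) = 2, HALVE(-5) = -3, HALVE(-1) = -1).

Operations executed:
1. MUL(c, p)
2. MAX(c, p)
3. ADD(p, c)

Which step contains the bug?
Step 2

Trace with buggy code:
Initial: c=-2, p=5
After step 1: c=-10, p=5
After step 2: c=5, p=5
After step 3: c=5, p=10
Actual final c=5, p=10 ≠ expected c=-10, p=-5.
Step 2 is the only position where a single-operation replacement can produce the expected result.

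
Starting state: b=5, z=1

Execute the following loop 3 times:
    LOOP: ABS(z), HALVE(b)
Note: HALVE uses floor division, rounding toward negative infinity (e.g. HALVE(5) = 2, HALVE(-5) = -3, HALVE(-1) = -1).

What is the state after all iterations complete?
b=0, z=1

Iteration trace:
Start: b=5, z=1
After iteration 1: b=2, z=1
After iteration 2: b=1, z=1
After iteration 3: b=0, z=1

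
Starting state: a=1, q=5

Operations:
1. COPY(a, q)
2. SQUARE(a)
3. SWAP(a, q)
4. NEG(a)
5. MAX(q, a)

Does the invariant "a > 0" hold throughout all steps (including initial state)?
No, violated after step 4

The invariant is violated after step 4.

State at each step:
Initial: a=1, q=5
After step 1: a=5, q=5
After step 2: a=25, q=5
After step 3: a=5, q=25
After step 4: a=-5, q=25
After step 5: a=-5, q=25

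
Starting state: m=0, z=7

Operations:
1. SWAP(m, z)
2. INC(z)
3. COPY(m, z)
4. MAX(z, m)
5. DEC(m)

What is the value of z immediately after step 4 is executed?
z = 1

Tracing z through execution:
Initial: z = 7
After step 1 (SWAP(m, z)): z = 0
After step 2 (INC(z)): z = 1
After step 3 (COPY(m, z)): z = 1
After step 4 (MAX(z, m)): z = 1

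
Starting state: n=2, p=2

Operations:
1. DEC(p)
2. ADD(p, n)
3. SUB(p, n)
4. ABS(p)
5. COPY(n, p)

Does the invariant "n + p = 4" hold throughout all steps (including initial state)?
No, violated after step 1

The invariant is violated after step 1.

State at each step:
Initial: n=2, p=2
After step 1: n=2, p=1
After step 2: n=2, p=3
After step 3: n=2, p=1
After step 4: n=2, p=1
After step 5: n=1, p=1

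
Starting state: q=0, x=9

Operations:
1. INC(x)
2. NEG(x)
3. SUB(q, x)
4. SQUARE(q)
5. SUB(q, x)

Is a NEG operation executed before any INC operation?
No

First NEG: step 2
First INC: step 1
Since 2 > 1, INC comes first.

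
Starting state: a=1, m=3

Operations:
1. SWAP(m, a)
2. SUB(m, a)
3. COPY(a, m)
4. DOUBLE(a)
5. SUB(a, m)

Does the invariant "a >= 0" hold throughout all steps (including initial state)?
No, violated after step 3

The invariant is violated after step 3.

State at each step:
Initial: a=1, m=3
After step 1: a=3, m=1
After step 2: a=3, m=-2
After step 3: a=-2, m=-2
After step 4: a=-4, m=-2
After step 5: a=-2, m=-2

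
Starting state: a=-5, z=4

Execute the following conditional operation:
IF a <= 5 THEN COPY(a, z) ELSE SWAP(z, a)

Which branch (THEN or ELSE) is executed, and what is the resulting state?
Branch: THEN, Final state: a=4, z=4

Evaluating condition: a <= 5
a = -5
Condition is True, so THEN branch executes
After COPY(a, z): a=4, z=4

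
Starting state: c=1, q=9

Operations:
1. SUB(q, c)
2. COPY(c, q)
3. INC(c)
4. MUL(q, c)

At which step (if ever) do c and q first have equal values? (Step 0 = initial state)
Step 2

c and q first become equal after step 2.

Comparing values at each step:
Initial: c=1, q=9
After step 1: c=1, q=8
After step 2: c=8, q=8 ← equal!
After step 3: c=9, q=8
After step 4: c=9, q=72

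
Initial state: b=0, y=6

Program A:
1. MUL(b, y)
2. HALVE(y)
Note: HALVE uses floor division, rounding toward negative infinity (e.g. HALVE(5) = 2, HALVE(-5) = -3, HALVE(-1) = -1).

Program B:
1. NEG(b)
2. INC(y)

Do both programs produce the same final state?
No

Program A final state: b=0, y=3
Program B final state: b=0, y=7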